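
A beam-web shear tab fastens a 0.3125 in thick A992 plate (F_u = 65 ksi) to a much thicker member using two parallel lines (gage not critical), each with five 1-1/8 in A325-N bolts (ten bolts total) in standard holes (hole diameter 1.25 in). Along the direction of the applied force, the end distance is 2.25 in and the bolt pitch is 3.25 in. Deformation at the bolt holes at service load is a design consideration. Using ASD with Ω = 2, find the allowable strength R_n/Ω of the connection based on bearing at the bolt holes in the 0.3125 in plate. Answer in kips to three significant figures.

Per bolt r_n = 1.2 l_c t F_u ≤ 2.4 d t F_u; upper limit = 2.4 × 1.125 × 0.3125 × 65 = 54.84 kips.
Edge bolt: l_c = 2.25 − 1.25/2 = 1.625 in → 1.2 × 1.625 × 0.3125 × 65 = 39.61 → r_n = 39.61 kips.
Interior bolts: l_c = 3.25 − 1.25 = 2 in → 1.2 × 2 × 0.3125 × 65 = 48.75 → r_n = 48.75 kips.
R_n = 2 × 39.61 + 8 × 48.75 = 469.2 kips.
Allowable strength R_n/Ω = 469.2 / 2 = 235 kips.

235 kips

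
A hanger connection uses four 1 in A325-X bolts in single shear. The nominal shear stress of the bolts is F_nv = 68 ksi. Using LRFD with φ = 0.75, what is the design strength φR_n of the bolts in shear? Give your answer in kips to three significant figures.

160 kips

A_b = π × 1² / 4 = 0.7854 in².
R_n = F_nv · A_b · n · n_s = 68 × 0.7854 × 4 × 1 = 213.6 kips.
Design strength φR_n = 0.75 × 213.6 = 160 kips.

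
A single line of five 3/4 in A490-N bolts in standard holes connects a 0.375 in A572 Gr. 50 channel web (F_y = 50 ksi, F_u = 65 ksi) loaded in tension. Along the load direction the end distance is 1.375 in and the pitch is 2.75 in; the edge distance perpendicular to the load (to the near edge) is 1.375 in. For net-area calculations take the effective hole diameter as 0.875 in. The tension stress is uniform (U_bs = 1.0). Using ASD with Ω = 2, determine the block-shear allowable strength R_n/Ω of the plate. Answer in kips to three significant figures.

73.1 kips

Shear plane L_v = 1.375 + 4·2.75 = 12.38 in; A_gv = 12.38 × 0.375 = 4.641 in².
A_nv = (12.38 − 4.5·0.875) × 0.375 = 3.164 in².
A_nt = (1.375 − 0.5·0.875) × 0.375 = 0.3516 in².
0.6 F_u A_nv = 123.4 kips; 0.6 F_y A_gv = 139.2 kips → shear rupture governs the shear term.
R_n = 123.4 + 1.0 × 65 × 0.3516 = 146.2 kips.
Allowable strength R_n/Ω = 146.2 / 2 = 73.1 kips.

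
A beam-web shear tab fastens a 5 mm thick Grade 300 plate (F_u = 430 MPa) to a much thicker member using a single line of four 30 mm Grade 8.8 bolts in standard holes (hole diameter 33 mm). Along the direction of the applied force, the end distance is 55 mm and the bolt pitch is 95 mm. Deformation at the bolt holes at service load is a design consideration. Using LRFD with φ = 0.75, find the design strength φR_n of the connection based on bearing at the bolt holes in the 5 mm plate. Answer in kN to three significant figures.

Per bolt r_n = 1.2 l_c t F_u ≤ 2.4 d t F_u; upper limit = 2.4 × 30 × 5 × 430 / 1000 = 154.8 kN.
Edge bolt: l_c = 55 − 33/2 = 38.5 mm → 1.2 × 38.5 × 5 × 430 / 1000 = 99.33 → r_n = 99.33 kN.
Interior bolts: l_c = 95 − 33 = 62 mm → 1.2 × 62 × 5 × 430 / 1000 = 160 → r_n = 154.8 kN.
R_n = 1 × 99.33 + 3 × 154.8 = 563.7 kN.
Design strength φR_n = 0.75 × 563.7 = 423 kN.

423 kN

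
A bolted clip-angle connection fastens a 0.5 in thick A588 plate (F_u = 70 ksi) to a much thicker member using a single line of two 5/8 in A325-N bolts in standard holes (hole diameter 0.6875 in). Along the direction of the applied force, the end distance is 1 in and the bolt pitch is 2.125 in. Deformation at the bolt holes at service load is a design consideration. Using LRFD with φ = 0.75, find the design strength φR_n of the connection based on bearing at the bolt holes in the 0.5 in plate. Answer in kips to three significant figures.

60 kips

Per bolt r_n = 1.2 l_c t F_u ≤ 2.4 d t F_u; upper limit = 2.4 × 0.625 × 0.5 × 70 = 52.5 kips.
Edge bolt: l_c = 1 − 0.6875/2 = 0.6562 in → 1.2 × 0.6562 × 0.5 × 70 = 27.56 → r_n = 27.56 kips.
Interior bolts: l_c = 2.125 − 0.6875 = 1.438 in → 1.2 × 1.438 × 0.5 × 70 = 60.37 → r_n = 52.5 kips.
R_n = 1 × 27.56 + 1 × 52.5 = 80.06 kips.
Design strength φR_n = 0.75 × 80.06 = 60 kips.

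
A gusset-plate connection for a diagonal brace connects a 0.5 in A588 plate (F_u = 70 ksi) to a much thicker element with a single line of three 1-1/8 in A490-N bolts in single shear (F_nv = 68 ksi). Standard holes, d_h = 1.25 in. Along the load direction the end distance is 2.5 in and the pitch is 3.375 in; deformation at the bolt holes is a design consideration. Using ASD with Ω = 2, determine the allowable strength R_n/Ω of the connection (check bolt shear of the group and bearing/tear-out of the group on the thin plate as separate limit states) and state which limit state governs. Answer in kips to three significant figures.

Bolt shear: A_b = π·1.125²/4 = 0.994 in²; R_n = 68 × 0.994 × 3 × 1 = 202.8 kips → 202.8 / 2 = 101 kips.
Bearing (1.2 l_c t F_u ≤ 2.4 d t F_u): upper limit = 2.4·1.125·0.5·70 = 94.5 kips.
  Edge l_c = 2.5 − 1.25/2 = 1.875 → r_n = 78.75 kips; interior l_c = 3.375 − 1.25 = 2.125 → r_n = 89.25 kips.
  R_n,bearing = 1·78.75 + 2·89.25 = 257.2 kips → 257.2 / 2 = 129 kips.
Bolt shear governs: 101 kips.

101 kips (bolt shear governs)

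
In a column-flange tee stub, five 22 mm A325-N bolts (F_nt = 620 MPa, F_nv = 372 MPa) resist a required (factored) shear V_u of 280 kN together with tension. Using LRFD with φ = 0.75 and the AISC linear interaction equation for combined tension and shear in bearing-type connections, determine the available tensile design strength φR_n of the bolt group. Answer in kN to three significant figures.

A_b = π·22²/4 = 380.1 mm²; f_rv = 280 × 1000 / (5 × 380.1) = 147.3 MPa.
F'_nt = 1.3 F_nt − (F_nt / φF_nv) f_rv = 1.3·620 − (620/(0.75·372))·147.3 = 478.6 MPa, capped at F_nt → F'_nt = 478.6 MPa.
R_n = F'_nt · A_b · n = 478.6 × 380.1 × 5 / 1000 = 909.7 kN.
Design strength φR_n = 0.75 × 909.7 = 682 kN.

682 kN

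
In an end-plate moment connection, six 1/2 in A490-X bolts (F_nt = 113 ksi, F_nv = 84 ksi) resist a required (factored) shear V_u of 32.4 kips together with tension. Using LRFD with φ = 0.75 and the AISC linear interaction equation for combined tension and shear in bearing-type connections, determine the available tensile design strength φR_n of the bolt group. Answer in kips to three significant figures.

A_b = π·0.5²/4 = 0.1963 in²; f_rv = 32.4 / (6 × 0.1963) = 27.5 ksi.
F'_nt = 1.3 F_nt − (F_nt / φF_nv) f_rv = 1.3·113 − (113/(0.75·84))·27.5 = 97.57 ksi, capped at F_nt → F'_nt = 97.57 ksi.
R_n = F'_nt · A_b · n = 97.57 × 0.1963 × 6 = 114.9 kips.
Design strength φR_n = 0.75 × 114.9 = 86.2 kips.

86.2 kips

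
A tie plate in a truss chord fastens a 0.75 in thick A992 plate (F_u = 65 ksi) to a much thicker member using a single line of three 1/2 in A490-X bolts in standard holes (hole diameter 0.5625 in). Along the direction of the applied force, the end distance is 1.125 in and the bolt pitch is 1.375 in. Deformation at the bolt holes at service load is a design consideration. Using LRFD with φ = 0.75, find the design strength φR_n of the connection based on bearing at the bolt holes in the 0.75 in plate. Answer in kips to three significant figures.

108 kips

Per bolt r_n = 1.2 l_c t F_u ≤ 2.4 d t F_u; upper limit = 2.4 × 0.5 × 0.75 × 65 = 58.5 kips.
Edge bolt: l_c = 1.125 − 0.5625/2 = 0.8438 in → 1.2 × 0.8438 × 0.75 × 65 = 49.36 → r_n = 49.36 kips.
Interior bolts: l_c = 1.375 − 0.5625 = 0.8125 in → 1.2 × 0.8125 × 0.75 × 65 = 47.53 → r_n = 47.53 kips.
R_n = 1 × 49.36 + 2 × 47.53 = 144.4 kips.
Design strength φR_n = 0.75 × 144.4 = 108 kips.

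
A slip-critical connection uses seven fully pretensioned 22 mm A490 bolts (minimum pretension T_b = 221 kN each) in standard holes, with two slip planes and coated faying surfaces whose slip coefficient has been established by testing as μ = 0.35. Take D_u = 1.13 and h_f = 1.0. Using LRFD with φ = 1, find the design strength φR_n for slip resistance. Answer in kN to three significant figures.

R_n = μ · D_u · h_f · T_b · n_s · n_b = 0.35 × 1.13 × 1.0 × 221 × 2 × 7 = 1224 kN.
Design strength φR_n = 1 × 1224 = 1220 kN.

1220 kN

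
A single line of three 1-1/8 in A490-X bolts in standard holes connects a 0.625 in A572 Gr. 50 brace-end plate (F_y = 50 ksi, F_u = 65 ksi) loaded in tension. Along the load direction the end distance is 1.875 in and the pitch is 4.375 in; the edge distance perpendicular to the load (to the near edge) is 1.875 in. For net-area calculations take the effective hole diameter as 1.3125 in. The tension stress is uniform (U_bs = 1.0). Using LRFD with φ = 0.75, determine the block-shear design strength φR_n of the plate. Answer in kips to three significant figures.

171 kips

Shear plane L_v = 1.875 + 2·4.375 = 10.62 in; A_gv = 10.62 × 0.625 = 6.641 in².
A_nv = (10.62 − 2.5·1.3125) × 0.625 = 4.59 in².
A_nt = (1.875 − 0.5·1.3125) × 0.625 = 0.7617 in².
0.6 F_u A_nv = 179 kips; 0.6 F_y A_gv = 199.2 kips → shear rupture governs the shear term.
R_n = 179 + 1.0 × 65 × 0.7617 = 228.5 kips.
Design strength φR_n = 0.75 × 228.5 = 171 kips.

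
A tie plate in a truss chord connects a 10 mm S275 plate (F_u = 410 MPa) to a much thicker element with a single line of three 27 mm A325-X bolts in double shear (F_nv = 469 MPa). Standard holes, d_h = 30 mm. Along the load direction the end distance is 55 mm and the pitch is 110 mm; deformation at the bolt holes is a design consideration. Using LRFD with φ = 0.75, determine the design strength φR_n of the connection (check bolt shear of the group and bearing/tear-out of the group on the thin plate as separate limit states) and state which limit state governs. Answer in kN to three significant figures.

Bolt shear: A_b = π·27²/4 = 572.6 mm²; R_n = 469 × 572.6 × 3 × 2 / 1000 = 1611 kN → 0.75 × 1611 = 1210 kN.
Bearing (1.2 l_c t F_u ≤ 2.4 d t F_u): upper limit = 2.4·27·10·410 / 1000 = 265.7 kN.
  Edge l_c = 55 − 30/2 = 40 → r_n = 196.8 kN; interior l_c = 110 − 30 = 80 → r_n = 265.7 kN.
  R_n,bearing = 1·196.8 + 2·265.7 = 728.2 kN → 0.75 × 728.2 = 546 kN.
Bearing governs: 546 kN.

546 kN (bearing governs)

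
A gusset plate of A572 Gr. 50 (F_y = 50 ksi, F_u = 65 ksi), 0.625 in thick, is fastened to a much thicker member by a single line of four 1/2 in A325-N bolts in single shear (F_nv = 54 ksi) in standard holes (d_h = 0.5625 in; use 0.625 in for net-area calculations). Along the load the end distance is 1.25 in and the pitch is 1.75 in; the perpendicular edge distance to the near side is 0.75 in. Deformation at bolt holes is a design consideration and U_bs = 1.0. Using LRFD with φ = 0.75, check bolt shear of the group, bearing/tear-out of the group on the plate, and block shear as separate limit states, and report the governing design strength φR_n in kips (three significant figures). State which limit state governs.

31.8 kips (bolt shear governs)

Bolt shear: A_b = π·0.5²/4 = 0.1963 in²; R_n = 54 × 0.1963 × 4 × 1 = 42.41 kips → 0.75 × 42.41 = 31.8 kips.
Bearing: edge l_c = 0.9688, r_n = 47.23 kips; interior l_c = 1.188, r_n = 48.75 kips; R_n = 47.23 + 3·48.75 = 193.5 kips → 145 kips.
Block shear: A_gv = 4.062, A_nv = 2.695, A_nt = 0.2734 in²; R_n = min(0.6F_uA_nv, 0.6F_yA_gv) + U_bs·F_u·A_nt = 122.9 kips → 92.2 kips.
Bolt shear governs: 31.8 kips.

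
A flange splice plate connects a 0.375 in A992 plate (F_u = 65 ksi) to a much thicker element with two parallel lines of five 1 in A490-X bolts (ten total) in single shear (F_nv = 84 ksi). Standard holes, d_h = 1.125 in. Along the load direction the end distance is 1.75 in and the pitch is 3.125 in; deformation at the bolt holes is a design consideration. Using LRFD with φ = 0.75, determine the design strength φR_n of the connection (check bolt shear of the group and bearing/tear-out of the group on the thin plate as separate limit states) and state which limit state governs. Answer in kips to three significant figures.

403 kips (bearing governs)

Bolt shear: A_b = π·1²/4 = 0.7854 in²; R_n = 84 × 0.7854 × 10 × 1 = 659.7 kips → 0.75 × 659.7 = 495 kips.
Bearing (1.2 l_c t F_u ≤ 2.4 d t F_u): upper limit = 2.4·1·0.375·65 = 58.5 kips.
  Edge l_c = 1.75 − 1.125/2 = 1.188 → r_n = 34.73 kips; interior l_c = 3.125 − 1.125 = 2 → r_n = 58.5 kips.
  R_n,bearing = 2·34.73 + 8·58.5 = 537.5 kips → 0.75 × 537.5 = 403 kips.
Bearing governs: 403 kips.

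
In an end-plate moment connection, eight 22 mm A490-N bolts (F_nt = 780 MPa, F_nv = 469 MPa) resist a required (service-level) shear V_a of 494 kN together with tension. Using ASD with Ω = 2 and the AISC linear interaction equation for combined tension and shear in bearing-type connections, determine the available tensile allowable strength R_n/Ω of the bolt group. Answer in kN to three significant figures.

720 kN

A_b = π·22²/4 = 380.1 mm²; f_rv = 494 × 1000 / (8 × 380.1) = 162.4 MPa.
F'_nt = 1.3 F_nt − (Ω F_nt / F_nv) f_rv = 1.3·780 − (2·780/469)·162.4 = 473.7 MPa, capped at F_nt → F'_nt = 473.7 MPa.
R_n = F'_nt · A_b · n = 473.7 × 380.1 × 8 / 1000 = 1440 kN.
Allowable strength R_n/Ω = 1440 / 2 = 720 kN.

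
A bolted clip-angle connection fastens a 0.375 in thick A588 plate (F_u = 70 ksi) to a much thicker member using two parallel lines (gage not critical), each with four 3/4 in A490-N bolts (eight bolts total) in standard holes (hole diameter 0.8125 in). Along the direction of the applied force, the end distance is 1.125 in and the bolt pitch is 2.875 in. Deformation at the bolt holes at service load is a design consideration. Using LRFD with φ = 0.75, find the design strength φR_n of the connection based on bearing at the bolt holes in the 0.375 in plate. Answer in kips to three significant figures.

247 kips

Per bolt r_n = 1.2 l_c t F_u ≤ 2.4 d t F_u; upper limit = 2.4 × 0.75 × 0.375 × 70 = 47.25 kips.
Edge bolt: l_c = 1.125 − 0.8125/2 = 0.7188 in → 1.2 × 0.7188 × 0.375 × 70 = 22.64 → r_n = 22.64 kips.
Interior bolts: l_c = 2.875 − 0.8125 = 2.062 in → 1.2 × 2.062 × 0.375 × 70 = 64.97 → r_n = 47.25 kips.
R_n = 2 × 22.64 + 6 × 47.25 = 328.8 kips.
Design strength φR_n = 0.75 × 328.8 = 247 kips.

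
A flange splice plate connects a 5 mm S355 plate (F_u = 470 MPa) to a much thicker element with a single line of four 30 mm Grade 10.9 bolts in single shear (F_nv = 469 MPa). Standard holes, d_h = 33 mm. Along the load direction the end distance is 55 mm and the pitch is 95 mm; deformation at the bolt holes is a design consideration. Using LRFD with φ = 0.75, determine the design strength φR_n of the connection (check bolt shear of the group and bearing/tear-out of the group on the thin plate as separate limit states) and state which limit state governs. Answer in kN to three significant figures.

Bolt shear: A_b = π·30²/4 = 706.9 mm²; R_n = 469 × 706.9 × 4 × 1 / 1000 = 1326 kN → 0.75 × 1326 = 995 kN.
Bearing (1.2 l_c t F_u ≤ 2.4 d t F_u): upper limit = 2.4·30·5·470 / 1000 = 169.2 kN.
  Edge l_c = 55 − 33/2 = 38.5 → r_n = 108.6 kN; interior l_c = 95 − 33 = 62 → r_n = 169.2 kN.
  R_n,bearing = 1·108.6 + 3·169.2 = 616.2 kN → 0.75 × 616.2 = 462 kN.
Bearing governs: 462 kN.

462 kN (bearing governs)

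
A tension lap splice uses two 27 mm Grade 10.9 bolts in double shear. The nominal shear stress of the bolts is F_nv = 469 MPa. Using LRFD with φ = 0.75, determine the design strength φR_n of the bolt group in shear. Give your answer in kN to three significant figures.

A_b = π × 27² / 4 = 572.6 mm².
R_n = F_nv · A_b · n · n_s = 469 × 572.6 × 2 × 2 / 1000 = 1074 kN.
Design strength φR_n = 0.75 × 1074 = 806 kN.

806 kN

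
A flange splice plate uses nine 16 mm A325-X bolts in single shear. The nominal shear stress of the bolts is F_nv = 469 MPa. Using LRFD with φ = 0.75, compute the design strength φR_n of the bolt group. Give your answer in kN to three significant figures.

A_b = π × 16² / 4 = 201.1 mm².
R_n = F_nv · A_b · n · n_s = 469 × 201.1 × 9 × 1 / 1000 = 848.7 kN.
Design strength φR_n = 0.75 × 848.7 = 637 kN.

637 kN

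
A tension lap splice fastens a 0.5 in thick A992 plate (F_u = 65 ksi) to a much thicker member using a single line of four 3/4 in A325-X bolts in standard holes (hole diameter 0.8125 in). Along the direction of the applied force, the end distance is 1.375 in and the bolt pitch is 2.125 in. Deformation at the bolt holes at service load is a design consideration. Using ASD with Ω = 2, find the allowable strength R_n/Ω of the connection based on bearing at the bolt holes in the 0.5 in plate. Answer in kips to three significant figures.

Per bolt r_n = 1.2 l_c t F_u ≤ 2.4 d t F_u; upper limit = 2.4 × 0.75 × 0.5 × 65 = 58.5 kips.
Edge bolt: l_c = 1.375 − 0.8125/2 = 0.9688 in → 1.2 × 0.9688 × 0.5 × 65 = 37.78 → r_n = 37.78 kips.
Interior bolts: l_c = 2.125 − 0.8125 = 1.312 in → 1.2 × 1.312 × 0.5 × 65 = 51.19 → r_n = 51.19 kips.
R_n = 1 × 37.78 + 3 × 51.19 = 191.3 kips.
Allowable strength R_n/Ω = 191.3 / 2 = 95.7 kips.

95.7 kips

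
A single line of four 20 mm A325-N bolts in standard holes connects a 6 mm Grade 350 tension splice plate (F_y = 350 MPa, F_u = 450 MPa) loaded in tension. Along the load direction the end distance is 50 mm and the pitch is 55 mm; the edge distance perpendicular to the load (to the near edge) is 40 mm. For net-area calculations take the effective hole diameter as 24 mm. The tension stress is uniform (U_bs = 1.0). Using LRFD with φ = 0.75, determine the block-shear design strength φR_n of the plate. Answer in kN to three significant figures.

216 kN

Shear plane L_v = 50 + 3·55 = 215 mm; A_gv = 215 × 6 = 1290 mm².
A_nv = (215 − 3.5·24) × 6 = 786 mm².
A_nt = (40 − 0.5·24) × 6 = 168 mm².
0.6 F_u A_nv = 212.2 kN; 0.6 F_y A_gv = 270.9 kN → shear rupture governs the shear term.
R_n = 212.2 + 1.0 × 450 × 168 / 1000 = 287.8 kN.
Design strength φR_n = 0.75 × 287.8 = 216 kN.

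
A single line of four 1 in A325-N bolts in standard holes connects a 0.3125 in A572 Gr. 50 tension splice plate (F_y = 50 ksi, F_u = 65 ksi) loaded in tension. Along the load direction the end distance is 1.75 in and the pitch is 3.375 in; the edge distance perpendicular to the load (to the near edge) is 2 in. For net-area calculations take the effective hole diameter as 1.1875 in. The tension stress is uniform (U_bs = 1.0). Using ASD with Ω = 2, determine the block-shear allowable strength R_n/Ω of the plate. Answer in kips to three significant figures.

Shear plane L_v = 1.75 + 3·3.375 = 11.88 in; A_gv = 11.88 × 0.3125 = 3.711 in².
A_nv = (11.88 − 3.5·1.1875) × 0.3125 = 2.412 in².
A_nt = (2 − 0.5·1.1875) × 0.3125 = 0.4395 in².
0.6 F_u A_nv = 94.07 kips; 0.6 F_y A_gv = 111.3 kips → shear rupture governs the shear term.
R_n = 94.07 + 1.0 × 65 × 0.4395 = 122.6 kips.
Allowable strength R_n/Ω = 122.6 / 2 = 61.3 kips.

61.3 kips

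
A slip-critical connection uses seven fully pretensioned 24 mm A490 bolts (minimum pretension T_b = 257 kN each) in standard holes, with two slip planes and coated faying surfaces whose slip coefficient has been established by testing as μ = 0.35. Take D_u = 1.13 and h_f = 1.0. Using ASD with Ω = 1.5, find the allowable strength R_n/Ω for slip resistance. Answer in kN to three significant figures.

R_n = μ · D_u · h_f · T_b · n_s · n_b = 0.35 × 1.13 × 1.0 × 257 × 2 × 7 = 1423 kN.
Allowable strength R_n/Ω = 1423 / 1.5 = 949 kN.

949 kN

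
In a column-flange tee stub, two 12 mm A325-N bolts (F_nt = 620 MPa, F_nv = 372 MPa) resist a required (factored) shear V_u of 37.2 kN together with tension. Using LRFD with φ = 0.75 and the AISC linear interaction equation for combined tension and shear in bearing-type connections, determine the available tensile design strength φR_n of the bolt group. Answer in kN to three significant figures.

74.7 kN

A_b = π·12²/4 = 113.1 mm²; f_rv = 37.2 × 1000 / (2 × 113.1) = 164.5 MPa.
F'_nt = 1.3 F_nt − (F_nt / φF_nv) f_rv = 1.3·620 − (620/(0.75·372))·164.5 = 440.5 MPa, capped at F_nt → F'_nt = 440.5 MPa.
R_n = F'_nt · A_b · n = 440.5 × 113.1 × 2 / 1000 = 99.65 kN.
Design strength φR_n = 0.75 × 99.65 = 74.7 kN.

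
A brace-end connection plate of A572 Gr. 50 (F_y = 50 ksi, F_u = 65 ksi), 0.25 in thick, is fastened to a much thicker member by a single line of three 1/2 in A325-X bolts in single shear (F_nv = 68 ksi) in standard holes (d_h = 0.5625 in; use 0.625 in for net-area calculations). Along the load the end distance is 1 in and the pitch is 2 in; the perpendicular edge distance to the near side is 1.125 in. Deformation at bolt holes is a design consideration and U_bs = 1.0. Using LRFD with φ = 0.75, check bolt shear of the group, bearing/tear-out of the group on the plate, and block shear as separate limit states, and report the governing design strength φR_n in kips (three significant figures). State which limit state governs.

Bolt shear: A_b = π·0.5²/4 = 0.1963 in²; R_n = 68 × 0.1963 × 3 × 1 = 40.06 kips → 0.75 × 40.06 = 30 kips.
Bearing: edge l_c = 0.7188, r_n = 14.02 kips; interior l_c = 1.438, r_n = 19.5 kips; R_n = 14.02 + 2·19.5 = 53.02 kips → 39.8 kips.
Block shear: A_gv = 1.25, A_nv = 0.8594, A_nt = 0.2031 in²; R_n = min(0.6F_uA_nv, 0.6F_yA_gv) + U_bs·F_u·A_nt = 46.72 kips → 35 kips.
Bolt shear governs: 30 kips.

30 kips (bolt shear governs)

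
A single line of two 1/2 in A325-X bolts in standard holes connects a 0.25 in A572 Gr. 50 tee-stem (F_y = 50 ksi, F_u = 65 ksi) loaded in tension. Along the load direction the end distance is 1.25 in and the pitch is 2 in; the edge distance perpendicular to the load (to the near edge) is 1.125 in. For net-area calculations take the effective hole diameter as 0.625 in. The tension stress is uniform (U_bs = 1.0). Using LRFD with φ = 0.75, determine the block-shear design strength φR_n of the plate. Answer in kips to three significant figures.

Shear plane L_v = 1.25 + 1·2 = 3.25 in; A_gv = 3.25 × 0.25 = 0.8125 in².
A_nv = (3.25 − 1.5·0.625) × 0.25 = 0.5781 in².
A_nt = (1.125 − 0.5·0.625) × 0.25 = 0.2031 in².
0.6 F_u A_nv = 22.55 kips; 0.6 F_y A_gv = 24.38 kips → shear rupture governs the shear term.
R_n = 22.55 + 1.0 × 65 × 0.2031 = 35.75 kips.
Design strength φR_n = 0.75 × 35.75 = 26.8 kips.

26.8 kips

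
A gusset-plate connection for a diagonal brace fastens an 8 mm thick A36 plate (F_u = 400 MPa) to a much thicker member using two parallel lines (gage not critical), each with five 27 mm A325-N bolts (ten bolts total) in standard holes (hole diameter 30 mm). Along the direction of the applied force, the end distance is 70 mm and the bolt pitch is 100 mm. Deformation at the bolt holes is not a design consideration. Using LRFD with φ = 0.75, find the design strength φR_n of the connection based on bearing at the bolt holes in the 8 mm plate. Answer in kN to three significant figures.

Per bolt r_n = 1.5 l_c t F_u ≤ 3.0 d t F_u; upper limit = 3.0 × 27 × 8 × 400 / 1000 = 259.2 kN.
Edge bolt: l_c = 70 − 30/2 = 55 mm → 1.5 × 55 × 8 × 400 / 1000 = 264 → r_n = 259.2 kN.
Interior bolts: l_c = 100 − 30 = 70 mm → 1.5 × 70 × 8 × 400 / 1000 = 336 → r_n = 259.2 kN.
R_n = 2 × 259.2 + 8 × 259.2 = 2592 kN.
Design strength φR_n = 0.75 × 2592 = 1940 kN.

1940 kN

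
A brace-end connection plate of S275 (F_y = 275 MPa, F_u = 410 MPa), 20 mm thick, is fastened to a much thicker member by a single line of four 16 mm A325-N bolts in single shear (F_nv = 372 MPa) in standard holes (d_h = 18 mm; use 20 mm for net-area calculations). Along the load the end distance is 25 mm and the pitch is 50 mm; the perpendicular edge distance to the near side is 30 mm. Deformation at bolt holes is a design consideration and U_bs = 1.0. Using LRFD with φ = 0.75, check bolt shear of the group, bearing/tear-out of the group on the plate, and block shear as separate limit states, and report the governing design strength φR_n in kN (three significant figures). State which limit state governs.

224 kN (bolt shear governs)

Bolt shear: A_b = π·16²/4 = 201.1 mm²; R_n = 372 × 201.1 × 4 × 1 / 1000 = 299.2 kN → 0.75 × 299.2 = 224 kN.
Bearing: edge l_c = 16, r_n = 157.4 kN; interior l_c = 32, r_n = 314.9 kN; R_n = 157.4 + 3·314.9 = 1102 kN → 827 kN.
Block shear: A_gv = 3500, A_nv = 2100, A_nt = 400 mm²; R_n = min(0.6F_uA_nv, 0.6F_yA_gv) + U_bs·F_u·A_nt = 680.6 kN → 510 kN.
Bolt shear governs: 224 kN.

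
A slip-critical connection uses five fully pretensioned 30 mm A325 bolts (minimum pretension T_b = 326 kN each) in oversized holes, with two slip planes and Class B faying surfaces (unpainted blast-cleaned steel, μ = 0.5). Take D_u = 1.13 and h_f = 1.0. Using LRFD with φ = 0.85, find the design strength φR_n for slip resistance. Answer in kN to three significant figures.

R_n = μ · D_u · h_f · T_b · n_s · n_b = 0.5 × 1.13 × 1.0 × 326 × 2 × 5 = 1842 kN.
Design strength φR_n = 0.85 × 1842 = 1570 kN.

1570 kN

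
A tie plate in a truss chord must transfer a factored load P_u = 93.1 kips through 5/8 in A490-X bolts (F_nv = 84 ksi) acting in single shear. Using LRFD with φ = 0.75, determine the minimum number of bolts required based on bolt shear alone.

A_b = π·0.625²/4 = 0.3068 in².
Per-bolt design strength φR_n = 0.75 × 84 × 0.3068 × 1 = 19.33 kips.
n ≥ 93.1 / 19.33 = 4.817 → use 5 bolts.

5 bolts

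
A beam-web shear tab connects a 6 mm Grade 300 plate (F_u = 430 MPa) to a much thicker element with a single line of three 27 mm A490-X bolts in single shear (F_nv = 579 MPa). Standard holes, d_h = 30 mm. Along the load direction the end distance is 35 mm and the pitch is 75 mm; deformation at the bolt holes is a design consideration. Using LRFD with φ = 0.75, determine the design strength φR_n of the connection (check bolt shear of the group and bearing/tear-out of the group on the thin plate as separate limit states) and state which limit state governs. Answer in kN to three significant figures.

Bolt shear: A_b = π·27²/4 = 572.6 mm²; R_n = 579 × 572.6 × 3 × 1 / 1000 = 994.5 kN → 0.75 × 994.5 = 746 kN.
Bearing (1.2 l_c t F_u ≤ 2.4 d t F_u): upper limit = 2.4·27·6·430 / 1000 = 167.2 kN.
  Edge l_c = 35 − 30/2 = 20 → r_n = 61.92 kN; interior l_c = 75 − 30 = 45 → r_n = 139.3 kN.
  R_n,bearing = 1·61.92 + 2·139.3 = 340.6 kN → 0.75 × 340.6 = 255 kN.
Bearing governs: 255 kN.

255 kN (bearing governs)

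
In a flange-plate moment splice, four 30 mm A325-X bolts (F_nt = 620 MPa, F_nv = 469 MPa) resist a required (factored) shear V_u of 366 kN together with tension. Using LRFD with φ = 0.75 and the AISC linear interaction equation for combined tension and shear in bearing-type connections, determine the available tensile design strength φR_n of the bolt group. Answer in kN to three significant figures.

A_b = π·30²/4 = 706.9 mm²; f_rv = 366 × 1000 / (4 × 706.9) = 129.4 MPa.
F'_nt = 1.3 F_nt − (F_nt / φF_nv) f_rv = 1.3·620 − (620/(0.75·469))·129.4 = 577.8 MPa, capped at F_nt → F'_nt = 577.8 MPa.
R_n = F'_nt · A_b · n = 577.8 × 706.9 × 4 / 1000 = 1634 kN.
Design strength φR_n = 0.75 × 1634 = 1230 kN.

1230 kN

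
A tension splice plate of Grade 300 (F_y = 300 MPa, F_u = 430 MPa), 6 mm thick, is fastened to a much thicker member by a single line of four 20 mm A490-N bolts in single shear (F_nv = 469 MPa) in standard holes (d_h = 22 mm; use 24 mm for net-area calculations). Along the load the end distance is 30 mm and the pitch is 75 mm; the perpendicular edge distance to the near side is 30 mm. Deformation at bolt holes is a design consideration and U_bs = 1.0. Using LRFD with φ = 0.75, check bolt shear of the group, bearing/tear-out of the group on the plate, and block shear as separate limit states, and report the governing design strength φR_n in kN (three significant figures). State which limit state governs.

Bolt shear: A_b = π·20²/4 = 314.2 mm²; R_n = 469 × 314.2 × 4 × 1 / 1000 = 589.4 kN → 0.75 × 589.4 = 442 kN.
Bearing: edge l_c = 19, r_n = 58.82 kN; interior l_c = 53, r_n = 123.8 kN; R_n = 58.82 + 3·123.8 = 430.3 kN → 323 kN.
Block shear: A_gv = 1530, A_nv = 1026, A_nt = 108 mm²; R_n = min(0.6F_uA_nv, 0.6F_yA_gv) + U_bs·F_u·A_nt = 311.1 kN → 233 kN.
Block shear governs: 233 kN.

233 kN (block shear governs)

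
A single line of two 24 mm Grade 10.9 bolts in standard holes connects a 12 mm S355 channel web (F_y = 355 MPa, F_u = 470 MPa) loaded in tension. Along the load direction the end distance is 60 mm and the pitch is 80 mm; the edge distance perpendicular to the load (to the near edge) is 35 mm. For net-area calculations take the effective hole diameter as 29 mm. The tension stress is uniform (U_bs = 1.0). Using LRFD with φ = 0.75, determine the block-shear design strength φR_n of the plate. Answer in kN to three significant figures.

Shear plane L_v = 60 + 1·80 = 140 mm; A_gv = 140 × 12 = 1680 mm².
A_nv = (140 − 1.5·29) × 12 = 1158 mm².
A_nt = (35 − 0.5·29) × 12 = 246 mm².
0.6 F_u A_nv = 326.6 kN; 0.6 F_y A_gv = 357.8 kN → shear rupture governs the shear term.
R_n = 326.6 + 1.0 × 470 × 246 / 1000 = 442.2 kN.
Design strength φR_n = 0.75 × 442.2 = 332 kN.

332 kN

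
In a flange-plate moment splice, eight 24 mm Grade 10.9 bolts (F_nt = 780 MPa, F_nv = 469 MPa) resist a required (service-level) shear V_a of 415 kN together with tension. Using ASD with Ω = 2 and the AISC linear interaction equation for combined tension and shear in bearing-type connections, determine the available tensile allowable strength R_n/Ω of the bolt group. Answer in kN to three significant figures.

A_b = π·24²/4 = 452.4 mm²; f_rv = 415 × 1000 / (8 × 452.4) = 114.7 MPa.
F'_nt = 1.3 F_nt − (Ω F_nt / F_nv) f_rv = 1.3·780 − (2·780/469)·114.7 = 632.6 MPa, capped at F_nt → F'_nt = 632.6 MPa.
R_n = F'_nt · A_b · n = 632.6 × 452.4 × 8 / 1000 = 2289 kN.
Allowable strength R_n/Ω = 2289 / 2 = 1140 kN.

1140 kN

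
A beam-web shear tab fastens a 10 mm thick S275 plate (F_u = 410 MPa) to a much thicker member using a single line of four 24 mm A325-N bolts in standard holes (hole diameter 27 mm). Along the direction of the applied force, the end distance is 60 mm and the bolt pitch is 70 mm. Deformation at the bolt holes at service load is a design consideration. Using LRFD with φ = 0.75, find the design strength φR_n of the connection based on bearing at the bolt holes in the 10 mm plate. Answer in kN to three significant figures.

648 kN

Per bolt r_n = 1.2 l_c t F_u ≤ 2.4 d t F_u; upper limit = 2.4 × 24 × 10 × 410 / 1000 = 236.2 kN.
Edge bolt: l_c = 60 − 27/2 = 46.5 mm → 1.2 × 46.5 × 10 × 410 / 1000 = 228.8 → r_n = 228.8 kN.
Interior bolts: l_c = 70 − 27 = 43 mm → 1.2 × 43 × 10 × 410 / 1000 = 211.6 → r_n = 211.6 kN.
R_n = 1 × 228.8 + 3 × 211.6 = 863.5 kN.
Design strength φR_n = 0.75 × 863.5 = 648 kN.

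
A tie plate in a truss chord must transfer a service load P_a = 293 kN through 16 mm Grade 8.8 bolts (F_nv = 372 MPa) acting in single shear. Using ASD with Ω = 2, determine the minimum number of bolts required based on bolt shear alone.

A_b = π·16²/4 = 201.1 mm².
Per-bolt allowable strength R_n/Ω = 372 × 201.1 × 1 / 1000 / 2 = 37.4 kN.
n ≥ 293 / 37.4 = 7.835 → use 8 bolts.

8 bolts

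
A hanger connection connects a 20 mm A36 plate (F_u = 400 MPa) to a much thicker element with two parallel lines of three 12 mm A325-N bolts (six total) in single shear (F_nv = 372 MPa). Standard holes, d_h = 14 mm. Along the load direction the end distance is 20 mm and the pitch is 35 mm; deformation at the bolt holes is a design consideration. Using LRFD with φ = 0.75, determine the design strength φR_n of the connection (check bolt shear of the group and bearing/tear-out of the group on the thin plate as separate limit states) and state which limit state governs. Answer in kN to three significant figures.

189 kN (bolt shear governs)

Bolt shear: A_b = π·12²/4 = 113.1 mm²; R_n = 372 × 113.1 × 6 × 1 / 1000 = 252.4 kN → 0.75 × 252.4 = 189 kN.
Bearing (1.2 l_c t F_u ≤ 2.4 d t F_u): upper limit = 2.4·12·20·400 / 1000 = 230.4 kN.
  Edge l_c = 20 − 14/2 = 13 → r_n = 124.8 kN; interior l_c = 35 − 14 = 21 → r_n = 201.6 kN.
  R_n,bearing = 2·124.8 + 4·201.6 = 1056 kN → 0.75 × 1056 = 792 kN.
Bolt shear governs: 189 kN.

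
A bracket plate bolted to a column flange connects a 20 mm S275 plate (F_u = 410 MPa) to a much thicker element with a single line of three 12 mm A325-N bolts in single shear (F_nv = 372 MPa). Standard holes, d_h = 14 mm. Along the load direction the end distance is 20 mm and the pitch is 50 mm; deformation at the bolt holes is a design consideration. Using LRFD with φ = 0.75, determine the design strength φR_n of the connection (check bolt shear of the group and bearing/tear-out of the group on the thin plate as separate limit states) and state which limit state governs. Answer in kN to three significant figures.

94.7 kN (bolt shear governs)

Bolt shear: A_b = π·12²/4 = 113.1 mm²; R_n = 372 × 113.1 × 3 × 1 / 1000 = 126.2 kN → 0.75 × 126.2 = 94.7 kN.
Bearing (1.2 l_c t F_u ≤ 2.4 d t F_u): upper limit = 2.4·12·20·410 / 1000 = 236.2 kN.
  Edge l_c = 20 − 14/2 = 13 → r_n = 127.9 kN; interior l_c = 50 − 14 = 36 → r_n = 236.2 kN.
  R_n,bearing = 1·127.9 + 2·236.2 = 600.2 kN → 0.75 × 600.2 = 450 kN.
Bolt shear governs: 94.7 kN.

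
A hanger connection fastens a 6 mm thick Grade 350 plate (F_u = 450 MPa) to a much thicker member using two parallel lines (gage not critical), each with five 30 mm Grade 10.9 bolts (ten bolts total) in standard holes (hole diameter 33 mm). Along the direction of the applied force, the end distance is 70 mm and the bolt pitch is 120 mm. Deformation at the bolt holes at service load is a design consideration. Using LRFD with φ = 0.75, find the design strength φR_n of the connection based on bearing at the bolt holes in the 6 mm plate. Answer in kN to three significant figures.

Per bolt r_n = 1.2 l_c t F_u ≤ 2.4 d t F_u; upper limit = 2.4 × 30 × 6 × 450 / 1000 = 194.4 kN.
Edge bolt: l_c = 70 − 33/2 = 53.5 mm → 1.2 × 53.5 × 6 × 450 / 1000 = 173.3 → r_n = 173.3 kN.
Interior bolts: l_c = 120 − 33 = 87 mm → 1.2 × 87 × 6 × 450 / 1000 = 281.9 → r_n = 194.4 kN.
R_n = 2 × 173.3 + 8 × 194.4 = 1902 kN.
Design strength φR_n = 0.75 × 1902 = 1430 kN.

1430 kN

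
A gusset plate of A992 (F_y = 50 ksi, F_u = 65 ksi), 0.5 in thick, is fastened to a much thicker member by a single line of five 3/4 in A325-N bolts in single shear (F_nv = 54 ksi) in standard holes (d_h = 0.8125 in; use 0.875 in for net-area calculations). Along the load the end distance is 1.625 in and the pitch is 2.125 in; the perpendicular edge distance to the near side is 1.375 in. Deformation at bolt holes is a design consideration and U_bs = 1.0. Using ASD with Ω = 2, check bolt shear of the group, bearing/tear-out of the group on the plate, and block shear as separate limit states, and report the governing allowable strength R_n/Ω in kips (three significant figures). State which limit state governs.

Bolt shear: A_b = π·0.75²/4 = 0.4418 in²; R_n = 54 × 0.4418 × 5 × 1 = 119.3 kips → 119.3 / 2 = 59.6 kips.
Bearing: edge l_c = 1.219, r_n = 47.53 kips; interior l_c = 1.312, r_n = 51.19 kips; R_n = 47.53 + 4·51.19 = 252.3 kips → 126 kips.
Block shear: A_gv = 5.062, A_nv = 3.094, A_nt = 0.4688 in²; R_n = min(0.6F_uA_nv, 0.6F_yA_gv) + U_bs·F_u·A_nt = 151.1 kips → 75.6 kips.
Bolt shear governs: 59.6 kips.

59.6 kips (bolt shear governs)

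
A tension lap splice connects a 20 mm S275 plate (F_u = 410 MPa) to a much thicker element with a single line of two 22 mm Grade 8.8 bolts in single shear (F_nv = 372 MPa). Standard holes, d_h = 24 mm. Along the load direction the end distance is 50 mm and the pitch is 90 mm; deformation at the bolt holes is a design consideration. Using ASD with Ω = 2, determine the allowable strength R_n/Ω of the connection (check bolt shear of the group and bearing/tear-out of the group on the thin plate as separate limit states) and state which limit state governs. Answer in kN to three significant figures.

141 kN (bolt shear governs)

Bolt shear: A_b = π·22²/4 = 380.1 mm²; R_n = 372 × 380.1 × 2 × 1 / 1000 = 282.8 kN → 282.8 / 2 = 141 kN.
Bearing (1.2 l_c t F_u ≤ 2.4 d t F_u): upper limit = 2.4·22·20·410 / 1000 = 433 kN.
  Edge l_c = 50 − 24/2 = 38 → r_n = 373.9 kN; interior l_c = 90 − 24 = 66 → r_n = 433 kN.
  R_n,bearing = 1·373.9 + 1·433 = 806.9 kN → 806.9 / 2 = 403 kN.
Bolt shear governs: 141 kN.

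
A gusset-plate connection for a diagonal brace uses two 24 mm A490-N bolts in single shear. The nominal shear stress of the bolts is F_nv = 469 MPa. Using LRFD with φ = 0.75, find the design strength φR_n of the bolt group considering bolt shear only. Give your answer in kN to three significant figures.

318 kN

A_b = π × 24² / 4 = 452.4 mm².
R_n = F_nv · A_b · n · n_s = 469 × 452.4 × 2 × 1 / 1000 = 424.3 kN.
Design strength φR_n = 0.75 × 424.3 = 318 kN.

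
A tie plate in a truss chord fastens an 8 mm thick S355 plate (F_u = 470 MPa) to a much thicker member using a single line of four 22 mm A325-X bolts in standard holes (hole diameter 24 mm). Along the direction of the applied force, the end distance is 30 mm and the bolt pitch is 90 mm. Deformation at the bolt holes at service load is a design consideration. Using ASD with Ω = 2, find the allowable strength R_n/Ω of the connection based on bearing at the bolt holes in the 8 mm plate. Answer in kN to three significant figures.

338 kN

Per bolt r_n = 1.2 l_c t F_u ≤ 2.4 d t F_u; upper limit = 2.4 × 22 × 8 × 470 / 1000 = 198.5 kN.
Edge bolt: l_c = 30 − 24/2 = 18 mm → 1.2 × 18 × 8 × 470 / 1000 = 81.22 → r_n = 81.22 kN.
Interior bolts: l_c = 90 − 24 = 66 mm → 1.2 × 66 × 8 × 470 / 1000 = 297.8 → r_n = 198.5 kN.
R_n = 1 × 81.22 + 3 × 198.5 = 676.8 kN.
Allowable strength R_n/Ω = 676.8 / 2 = 338 kN.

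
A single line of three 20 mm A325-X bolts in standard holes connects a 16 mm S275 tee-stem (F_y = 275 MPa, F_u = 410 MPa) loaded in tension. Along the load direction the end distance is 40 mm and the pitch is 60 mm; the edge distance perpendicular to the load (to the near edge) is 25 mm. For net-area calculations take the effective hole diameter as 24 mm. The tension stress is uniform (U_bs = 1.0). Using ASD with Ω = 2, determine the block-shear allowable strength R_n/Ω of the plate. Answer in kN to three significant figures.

Shear plane L_v = 40 + 2·60 = 160 mm; A_gv = 160 × 16 = 2560 mm².
A_nv = (160 − 2.5·24) × 16 = 1600 mm².
A_nt = (25 − 0.5·24) × 16 = 208 mm².
0.6 F_u A_nv = 393.6 kN; 0.6 F_y A_gv = 422.4 kN → shear rupture governs the shear term.
R_n = 393.6 + 1.0 × 410 × 208 / 1000 = 478.9 kN.
Allowable strength R_n/Ω = 478.9 / 2 = 239 kN.

239 kN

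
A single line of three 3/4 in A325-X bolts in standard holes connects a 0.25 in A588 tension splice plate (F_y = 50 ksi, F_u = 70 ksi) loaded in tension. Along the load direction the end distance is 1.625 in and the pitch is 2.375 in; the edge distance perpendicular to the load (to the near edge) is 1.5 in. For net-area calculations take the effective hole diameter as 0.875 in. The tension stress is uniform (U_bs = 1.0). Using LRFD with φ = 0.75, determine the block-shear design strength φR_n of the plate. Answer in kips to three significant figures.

46.9 kips

Shear plane L_v = 1.625 + 2·2.375 = 6.375 in; A_gv = 6.375 × 0.25 = 1.594 in².
A_nv = (6.375 − 2.5·0.875) × 0.25 = 1.047 in².
A_nt = (1.5 − 0.5·0.875) × 0.25 = 0.2656 in².
0.6 F_u A_nv = 43.97 kips; 0.6 F_y A_gv = 47.81 kips → shear rupture governs the shear term.
R_n = 43.97 + 1.0 × 70 × 0.2656 = 62.56 kips.
Design strength φR_n = 0.75 × 62.56 = 46.9 kips.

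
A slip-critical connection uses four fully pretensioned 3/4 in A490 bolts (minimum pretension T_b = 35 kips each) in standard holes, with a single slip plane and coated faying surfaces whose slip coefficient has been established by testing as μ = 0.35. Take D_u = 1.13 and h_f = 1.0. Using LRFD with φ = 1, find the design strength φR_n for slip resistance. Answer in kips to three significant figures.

55.4 kips

R_n = μ · D_u · h_f · T_b · n_s · n_b = 0.35 × 1.13 × 1.0 × 35 × 1 × 4 = 55.37 kips.
Design strength φR_n = 1 × 55.37 = 55.4 kips.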